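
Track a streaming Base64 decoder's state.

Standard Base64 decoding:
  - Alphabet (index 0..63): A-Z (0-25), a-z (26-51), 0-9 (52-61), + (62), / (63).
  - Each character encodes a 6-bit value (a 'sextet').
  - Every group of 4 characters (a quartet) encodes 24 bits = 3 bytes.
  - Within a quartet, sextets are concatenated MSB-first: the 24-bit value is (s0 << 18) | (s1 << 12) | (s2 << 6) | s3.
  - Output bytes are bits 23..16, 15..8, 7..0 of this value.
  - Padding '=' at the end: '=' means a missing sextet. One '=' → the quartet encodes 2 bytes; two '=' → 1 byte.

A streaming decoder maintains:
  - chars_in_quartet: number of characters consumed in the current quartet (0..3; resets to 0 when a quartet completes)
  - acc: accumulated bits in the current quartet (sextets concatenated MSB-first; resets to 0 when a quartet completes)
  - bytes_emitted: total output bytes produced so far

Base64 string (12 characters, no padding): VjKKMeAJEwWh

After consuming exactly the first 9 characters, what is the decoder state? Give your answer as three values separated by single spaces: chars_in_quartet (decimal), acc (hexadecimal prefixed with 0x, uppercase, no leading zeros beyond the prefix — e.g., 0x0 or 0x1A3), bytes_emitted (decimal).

Answer: 1 0x4 6

Derivation:
After char 0 ('V'=21): chars_in_quartet=1 acc=0x15 bytes_emitted=0
After char 1 ('j'=35): chars_in_quartet=2 acc=0x563 bytes_emitted=0
After char 2 ('K'=10): chars_in_quartet=3 acc=0x158CA bytes_emitted=0
After char 3 ('K'=10): chars_in_quartet=4 acc=0x56328A -> emit 56 32 8A, reset; bytes_emitted=3
After char 4 ('M'=12): chars_in_quartet=1 acc=0xC bytes_emitted=3
After char 5 ('e'=30): chars_in_quartet=2 acc=0x31E bytes_emitted=3
After char 6 ('A'=0): chars_in_quartet=3 acc=0xC780 bytes_emitted=3
After char 7 ('J'=9): chars_in_quartet=4 acc=0x31E009 -> emit 31 E0 09, reset; bytes_emitted=6
After char 8 ('E'=4): chars_in_quartet=1 acc=0x4 bytes_emitted=6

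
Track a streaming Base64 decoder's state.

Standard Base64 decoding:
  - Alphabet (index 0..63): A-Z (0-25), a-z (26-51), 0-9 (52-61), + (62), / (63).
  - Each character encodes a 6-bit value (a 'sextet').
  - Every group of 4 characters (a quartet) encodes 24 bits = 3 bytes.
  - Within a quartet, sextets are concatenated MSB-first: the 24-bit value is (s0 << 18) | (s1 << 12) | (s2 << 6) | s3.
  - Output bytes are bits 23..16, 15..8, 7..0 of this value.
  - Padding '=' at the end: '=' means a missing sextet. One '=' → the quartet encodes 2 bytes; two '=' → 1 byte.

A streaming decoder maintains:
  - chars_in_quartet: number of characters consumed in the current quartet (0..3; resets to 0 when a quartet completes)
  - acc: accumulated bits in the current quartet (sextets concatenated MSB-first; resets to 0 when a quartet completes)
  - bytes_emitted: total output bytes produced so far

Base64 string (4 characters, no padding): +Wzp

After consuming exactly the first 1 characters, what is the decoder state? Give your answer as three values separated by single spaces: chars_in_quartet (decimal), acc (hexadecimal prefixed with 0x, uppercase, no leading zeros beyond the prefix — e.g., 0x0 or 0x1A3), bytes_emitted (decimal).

Answer: 1 0x3E 0

Derivation:
After char 0 ('+'=62): chars_in_quartet=1 acc=0x3E bytes_emitted=0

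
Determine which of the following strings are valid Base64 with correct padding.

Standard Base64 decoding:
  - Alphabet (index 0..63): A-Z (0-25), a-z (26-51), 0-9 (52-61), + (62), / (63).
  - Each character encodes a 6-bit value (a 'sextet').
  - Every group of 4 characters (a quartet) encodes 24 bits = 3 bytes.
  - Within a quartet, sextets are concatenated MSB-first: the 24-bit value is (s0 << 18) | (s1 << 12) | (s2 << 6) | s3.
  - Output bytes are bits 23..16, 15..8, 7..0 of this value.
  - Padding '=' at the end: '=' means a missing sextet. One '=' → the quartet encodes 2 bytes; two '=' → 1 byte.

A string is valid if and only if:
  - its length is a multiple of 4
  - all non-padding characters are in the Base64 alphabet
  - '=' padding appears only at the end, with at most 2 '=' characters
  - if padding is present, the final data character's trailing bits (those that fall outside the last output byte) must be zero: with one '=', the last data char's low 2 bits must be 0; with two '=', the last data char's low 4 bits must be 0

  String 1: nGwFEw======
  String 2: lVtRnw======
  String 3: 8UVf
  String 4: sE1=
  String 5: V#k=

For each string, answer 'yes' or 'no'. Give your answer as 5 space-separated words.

Answer: no no yes no no

Derivation:
String 1: 'nGwFEw======' → invalid (6 pad chars (max 2))
String 2: 'lVtRnw======' → invalid (6 pad chars (max 2))
String 3: '8UVf' → valid
String 4: 'sE1=' → invalid (bad trailing bits)
String 5: 'V#k=' → invalid (bad char(s): ['#'])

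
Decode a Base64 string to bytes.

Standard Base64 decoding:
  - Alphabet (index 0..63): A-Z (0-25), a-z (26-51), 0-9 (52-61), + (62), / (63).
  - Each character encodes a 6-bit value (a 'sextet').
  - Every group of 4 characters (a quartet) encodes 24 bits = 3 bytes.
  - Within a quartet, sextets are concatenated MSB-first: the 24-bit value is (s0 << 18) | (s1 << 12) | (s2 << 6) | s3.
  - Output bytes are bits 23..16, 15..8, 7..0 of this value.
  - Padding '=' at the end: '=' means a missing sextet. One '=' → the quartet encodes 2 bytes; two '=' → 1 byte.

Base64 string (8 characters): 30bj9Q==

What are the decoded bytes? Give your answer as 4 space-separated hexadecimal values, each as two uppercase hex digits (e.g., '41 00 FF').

Answer: DF 46 E3 F5

Derivation:
After char 0 ('3'=55): chars_in_quartet=1 acc=0x37 bytes_emitted=0
After char 1 ('0'=52): chars_in_quartet=2 acc=0xDF4 bytes_emitted=0
After char 2 ('b'=27): chars_in_quartet=3 acc=0x37D1B bytes_emitted=0
After char 3 ('j'=35): chars_in_quartet=4 acc=0xDF46E3 -> emit DF 46 E3, reset; bytes_emitted=3
After char 4 ('9'=61): chars_in_quartet=1 acc=0x3D bytes_emitted=3
After char 5 ('Q'=16): chars_in_quartet=2 acc=0xF50 bytes_emitted=3
Padding '==': partial quartet acc=0xF50 -> emit F5; bytes_emitted=4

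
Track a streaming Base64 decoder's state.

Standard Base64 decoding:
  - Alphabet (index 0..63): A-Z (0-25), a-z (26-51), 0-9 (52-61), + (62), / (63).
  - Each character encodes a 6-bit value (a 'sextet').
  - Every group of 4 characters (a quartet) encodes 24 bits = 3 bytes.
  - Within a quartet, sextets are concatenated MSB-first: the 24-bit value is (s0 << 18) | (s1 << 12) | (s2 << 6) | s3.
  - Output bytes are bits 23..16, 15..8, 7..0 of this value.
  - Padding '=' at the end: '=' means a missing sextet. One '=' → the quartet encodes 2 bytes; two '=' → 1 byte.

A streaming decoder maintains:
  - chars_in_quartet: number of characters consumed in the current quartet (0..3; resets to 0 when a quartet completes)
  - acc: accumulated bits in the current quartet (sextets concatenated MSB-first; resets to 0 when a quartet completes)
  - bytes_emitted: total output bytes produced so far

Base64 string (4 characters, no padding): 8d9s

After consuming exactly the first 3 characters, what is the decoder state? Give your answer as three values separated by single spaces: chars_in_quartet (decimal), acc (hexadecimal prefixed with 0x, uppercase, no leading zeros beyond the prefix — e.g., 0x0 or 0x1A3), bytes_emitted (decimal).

Answer: 3 0x3C77D 0

Derivation:
After char 0 ('8'=60): chars_in_quartet=1 acc=0x3C bytes_emitted=0
After char 1 ('d'=29): chars_in_quartet=2 acc=0xF1D bytes_emitted=0
After char 2 ('9'=61): chars_in_quartet=3 acc=0x3C77D bytes_emitted=0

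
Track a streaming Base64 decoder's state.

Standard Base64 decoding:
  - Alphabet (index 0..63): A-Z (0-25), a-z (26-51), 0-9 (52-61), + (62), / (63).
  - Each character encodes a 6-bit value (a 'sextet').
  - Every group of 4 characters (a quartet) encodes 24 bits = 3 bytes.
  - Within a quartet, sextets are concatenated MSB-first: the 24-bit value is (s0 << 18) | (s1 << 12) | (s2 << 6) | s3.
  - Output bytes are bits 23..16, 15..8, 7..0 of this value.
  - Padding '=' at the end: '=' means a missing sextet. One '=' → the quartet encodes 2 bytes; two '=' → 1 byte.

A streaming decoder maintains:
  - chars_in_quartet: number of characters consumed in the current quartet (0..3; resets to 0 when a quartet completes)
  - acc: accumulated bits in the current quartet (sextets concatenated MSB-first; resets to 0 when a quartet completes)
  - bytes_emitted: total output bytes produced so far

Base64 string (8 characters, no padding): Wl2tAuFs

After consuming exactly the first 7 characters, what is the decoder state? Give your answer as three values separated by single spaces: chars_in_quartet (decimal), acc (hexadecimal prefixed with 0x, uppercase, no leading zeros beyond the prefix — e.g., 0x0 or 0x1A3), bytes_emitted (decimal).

Answer: 3 0xB85 3

Derivation:
After char 0 ('W'=22): chars_in_quartet=1 acc=0x16 bytes_emitted=0
After char 1 ('l'=37): chars_in_quartet=2 acc=0x5A5 bytes_emitted=0
After char 2 ('2'=54): chars_in_quartet=3 acc=0x16976 bytes_emitted=0
After char 3 ('t'=45): chars_in_quartet=4 acc=0x5A5DAD -> emit 5A 5D AD, reset; bytes_emitted=3
After char 4 ('A'=0): chars_in_quartet=1 acc=0x0 bytes_emitted=3
After char 5 ('u'=46): chars_in_quartet=2 acc=0x2E bytes_emitted=3
After char 6 ('F'=5): chars_in_quartet=3 acc=0xB85 bytes_emitted=3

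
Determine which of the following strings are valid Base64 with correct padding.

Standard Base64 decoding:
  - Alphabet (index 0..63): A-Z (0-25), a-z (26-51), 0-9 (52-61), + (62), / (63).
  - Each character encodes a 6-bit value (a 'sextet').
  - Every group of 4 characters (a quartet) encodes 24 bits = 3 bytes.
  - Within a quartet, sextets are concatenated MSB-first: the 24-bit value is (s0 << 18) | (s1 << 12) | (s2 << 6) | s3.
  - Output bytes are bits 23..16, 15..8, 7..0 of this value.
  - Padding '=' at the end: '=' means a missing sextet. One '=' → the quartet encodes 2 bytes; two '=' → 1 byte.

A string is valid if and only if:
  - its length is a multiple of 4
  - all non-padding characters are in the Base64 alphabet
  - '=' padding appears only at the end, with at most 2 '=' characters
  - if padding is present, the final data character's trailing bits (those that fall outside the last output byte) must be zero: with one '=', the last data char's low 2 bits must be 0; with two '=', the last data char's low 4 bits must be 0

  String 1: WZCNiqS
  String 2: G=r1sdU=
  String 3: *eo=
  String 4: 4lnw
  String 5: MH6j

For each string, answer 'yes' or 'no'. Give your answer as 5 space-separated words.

Answer: no no no yes yes

Derivation:
String 1: 'WZCNiqS' → invalid (len=7 not mult of 4)
String 2: 'G=r1sdU=' → invalid (bad char(s): ['=']; '=' in middle)
String 3: '*eo=' → invalid (bad char(s): ['*'])
String 4: '4lnw' → valid
String 5: 'MH6j' → valid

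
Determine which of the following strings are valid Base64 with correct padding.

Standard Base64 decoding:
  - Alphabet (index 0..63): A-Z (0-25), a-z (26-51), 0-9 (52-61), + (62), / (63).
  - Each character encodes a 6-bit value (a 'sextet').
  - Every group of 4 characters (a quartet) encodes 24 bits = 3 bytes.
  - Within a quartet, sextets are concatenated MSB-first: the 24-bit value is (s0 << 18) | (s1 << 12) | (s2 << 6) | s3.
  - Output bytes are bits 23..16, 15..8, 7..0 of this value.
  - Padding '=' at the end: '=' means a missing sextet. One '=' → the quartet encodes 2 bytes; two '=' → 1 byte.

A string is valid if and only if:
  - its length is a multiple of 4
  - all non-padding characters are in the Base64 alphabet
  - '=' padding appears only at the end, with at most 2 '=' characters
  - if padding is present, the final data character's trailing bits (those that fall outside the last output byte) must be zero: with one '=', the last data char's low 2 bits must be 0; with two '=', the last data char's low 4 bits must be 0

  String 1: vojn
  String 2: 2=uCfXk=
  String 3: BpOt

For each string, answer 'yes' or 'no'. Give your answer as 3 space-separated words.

Answer: yes no yes

Derivation:
String 1: 'vojn' → valid
String 2: '2=uCfXk=' → invalid (bad char(s): ['=']; '=' in middle)
String 3: 'BpOt' → valid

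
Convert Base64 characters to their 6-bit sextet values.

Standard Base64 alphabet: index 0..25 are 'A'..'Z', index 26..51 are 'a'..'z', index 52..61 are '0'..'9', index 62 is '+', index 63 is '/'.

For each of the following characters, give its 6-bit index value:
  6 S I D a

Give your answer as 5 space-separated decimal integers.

'6': 0..9 range, 52 + ord('6') − ord('0') = 58
'S': A..Z range, ord('S') − ord('A') = 18
'I': A..Z range, ord('I') − ord('A') = 8
'D': A..Z range, ord('D') − ord('A') = 3
'a': a..z range, 26 + ord('a') − ord('a') = 26

Answer: 58 18 8 3 26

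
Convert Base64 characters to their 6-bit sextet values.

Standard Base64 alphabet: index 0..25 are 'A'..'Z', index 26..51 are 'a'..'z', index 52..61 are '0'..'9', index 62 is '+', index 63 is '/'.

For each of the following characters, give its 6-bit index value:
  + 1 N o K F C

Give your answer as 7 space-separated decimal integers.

Answer: 62 53 13 40 10 5 2

Derivation:
'+': index 62
'1': 0..9 range, 52 + ord('1') − ord('0') = 53
'N': A..Z range, ord('N') − ord('A') = 13
'o': a..z range, 26 + ord('o') − ord('a') = 40
'K': A..Z range, ord('K') − ord('A') = 10
'F': A..Z range, ord('F') − ord('A') = 5
'C': A..Z range, ord('C') − ord('A') = 2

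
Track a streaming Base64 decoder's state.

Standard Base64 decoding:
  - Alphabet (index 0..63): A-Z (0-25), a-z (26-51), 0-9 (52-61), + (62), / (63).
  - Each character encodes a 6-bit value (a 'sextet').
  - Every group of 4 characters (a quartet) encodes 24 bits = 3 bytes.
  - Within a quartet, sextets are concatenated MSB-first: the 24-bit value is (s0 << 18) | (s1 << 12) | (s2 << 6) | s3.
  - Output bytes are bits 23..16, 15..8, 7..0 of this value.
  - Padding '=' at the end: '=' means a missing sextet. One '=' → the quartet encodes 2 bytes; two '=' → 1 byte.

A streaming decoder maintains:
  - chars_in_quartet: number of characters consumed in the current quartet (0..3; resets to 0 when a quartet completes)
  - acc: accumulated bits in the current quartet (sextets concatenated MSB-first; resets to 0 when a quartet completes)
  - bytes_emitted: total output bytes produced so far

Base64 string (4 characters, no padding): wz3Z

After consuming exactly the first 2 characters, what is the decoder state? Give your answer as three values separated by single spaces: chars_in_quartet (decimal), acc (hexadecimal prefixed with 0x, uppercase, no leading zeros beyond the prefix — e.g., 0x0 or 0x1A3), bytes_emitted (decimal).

After char 0 ('w'=48): chars_in_quartet=1 acc=0x30 bytes_emitted=0
After char 1 ('z'=51): chars_in_quartet=2 acc=0xC33 bytes_emitted=0

Answer: 2 0xC33 0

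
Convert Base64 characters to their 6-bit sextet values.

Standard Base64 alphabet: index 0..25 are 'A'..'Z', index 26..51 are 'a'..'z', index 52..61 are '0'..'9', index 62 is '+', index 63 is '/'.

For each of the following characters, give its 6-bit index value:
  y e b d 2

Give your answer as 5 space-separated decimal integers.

Answer: 50 30 27 29 54

Derivation:
'y': a..z range, 26 + ord('y') − ord('a') = 50
'e': a..z range, 26 + ord('e') − ord('a') = 30
'b': a..z range, 26 + ord('b') − ord('a') = 27
'd': a..z range, 26 + ord('d') − ord('a') = 29
'2': 0..9 range, 52 + ord('2') − ord('0') = 54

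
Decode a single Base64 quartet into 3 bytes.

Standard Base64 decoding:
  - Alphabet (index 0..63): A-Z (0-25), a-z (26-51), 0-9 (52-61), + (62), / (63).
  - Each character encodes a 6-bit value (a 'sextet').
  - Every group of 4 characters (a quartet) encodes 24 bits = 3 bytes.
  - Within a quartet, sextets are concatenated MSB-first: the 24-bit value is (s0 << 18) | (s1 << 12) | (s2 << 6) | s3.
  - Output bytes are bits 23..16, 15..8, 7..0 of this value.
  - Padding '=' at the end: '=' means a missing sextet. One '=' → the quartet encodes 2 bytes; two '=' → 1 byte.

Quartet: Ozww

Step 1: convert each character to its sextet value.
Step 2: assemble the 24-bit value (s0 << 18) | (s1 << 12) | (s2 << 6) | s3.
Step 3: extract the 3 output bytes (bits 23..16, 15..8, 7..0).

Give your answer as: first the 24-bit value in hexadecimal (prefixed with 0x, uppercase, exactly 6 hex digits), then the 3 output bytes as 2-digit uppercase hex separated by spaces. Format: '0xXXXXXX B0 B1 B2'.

Answer: 0x3B3C30 3B 3C 30

Derivation:
Sextets: O=14, z=51, w=48, w=48
24-bit: (14<<18) | (51<<12) | (48<<6) | 48
      = 0x380000 | 0x033000 | 0x000C00 | 0x000030
      = 0x3B3C30
Bytes: (v>>16)&0xFF=3B, (v>>8)&0xFF=3C, v&0xFF=30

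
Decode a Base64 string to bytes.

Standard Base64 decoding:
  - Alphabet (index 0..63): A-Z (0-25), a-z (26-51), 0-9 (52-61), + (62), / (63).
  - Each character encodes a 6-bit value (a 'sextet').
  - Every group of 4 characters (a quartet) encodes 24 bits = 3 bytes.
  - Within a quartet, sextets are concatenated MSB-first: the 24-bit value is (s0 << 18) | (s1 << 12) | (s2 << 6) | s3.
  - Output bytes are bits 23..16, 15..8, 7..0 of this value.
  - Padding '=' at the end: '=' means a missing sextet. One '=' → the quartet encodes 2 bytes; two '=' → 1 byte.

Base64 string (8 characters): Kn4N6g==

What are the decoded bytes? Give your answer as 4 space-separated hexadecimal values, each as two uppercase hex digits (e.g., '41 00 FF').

After char 0 ('K'=10): chars_in_quartet=1 acc=0xA bytes_emitted=0
After char 1 ('n'=39): chars_in_quartet=2 acc=0x2A7 bytes_emitted=0
After char 2 ('4'=56): chars_in_quartet=3 acc=0xA9F8 bytes_emitted=0
After char 3 ('N'=13): chars_in_quartet=4 acc=0x2A7E0D -> emit 2A 7E 0D, reset; bytes_emitted=3
After char 4 ('6'=58): chars_in_quartet=1 acc=0x3A bytes_emitted=3
After char 5 ('g'=32): chars_in_quartet=2 acc=0xEA0 bytes_emitted=3
Padding '==': partial quartet acc=0xEA0 -> emit EA; bytes_emitted=4

Answer: 2A 7E 0D EA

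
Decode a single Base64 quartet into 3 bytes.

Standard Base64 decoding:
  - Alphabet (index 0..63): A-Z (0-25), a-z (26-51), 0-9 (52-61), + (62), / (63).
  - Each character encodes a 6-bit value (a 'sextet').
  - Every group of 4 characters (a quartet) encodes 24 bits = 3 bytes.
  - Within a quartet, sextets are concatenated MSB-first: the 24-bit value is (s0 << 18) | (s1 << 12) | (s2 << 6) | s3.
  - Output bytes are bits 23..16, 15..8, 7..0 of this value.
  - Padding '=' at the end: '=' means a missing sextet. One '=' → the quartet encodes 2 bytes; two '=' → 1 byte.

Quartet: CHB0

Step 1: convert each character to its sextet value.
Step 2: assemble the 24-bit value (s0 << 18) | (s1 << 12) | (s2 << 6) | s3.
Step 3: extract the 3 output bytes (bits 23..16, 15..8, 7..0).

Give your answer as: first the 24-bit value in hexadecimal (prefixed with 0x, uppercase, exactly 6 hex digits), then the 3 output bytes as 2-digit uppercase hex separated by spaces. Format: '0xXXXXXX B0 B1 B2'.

Answer: 0x087074 08 70 74

Derivation:
Sextets: C=2, H=7, B=1, 0=52
24-bit: (2<<18) | (7<<12) | (1<<6) | 52
      = 0x080000 | 0x007000 | 0x000040 | 0x000034
      = 0x087074
Bytes: (v>>16)&0xFF=08, (v>>8)&0xFF=70, v&0xFF=74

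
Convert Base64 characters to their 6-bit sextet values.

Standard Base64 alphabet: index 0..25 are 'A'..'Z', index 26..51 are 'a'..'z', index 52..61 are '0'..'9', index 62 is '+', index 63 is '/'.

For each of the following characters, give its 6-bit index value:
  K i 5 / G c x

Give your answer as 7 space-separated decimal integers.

'K': A..Z range, ord('K') − ord('A') = 10
'i': a..z range, 26 + ord('i') − ord('a') = 34
'5': 0..9 range, 52 + ord('5') − ord('0') = 57
'/': index 63
'G': A..Z range, ord('G') − ord('A') = 6
'c': a..z range, 26 + ord('c') − ord('a') = 28
'x': a..z range, 26 + ord('x') − ord('a') = 49

Answer: 10 34 57 63 6 28 49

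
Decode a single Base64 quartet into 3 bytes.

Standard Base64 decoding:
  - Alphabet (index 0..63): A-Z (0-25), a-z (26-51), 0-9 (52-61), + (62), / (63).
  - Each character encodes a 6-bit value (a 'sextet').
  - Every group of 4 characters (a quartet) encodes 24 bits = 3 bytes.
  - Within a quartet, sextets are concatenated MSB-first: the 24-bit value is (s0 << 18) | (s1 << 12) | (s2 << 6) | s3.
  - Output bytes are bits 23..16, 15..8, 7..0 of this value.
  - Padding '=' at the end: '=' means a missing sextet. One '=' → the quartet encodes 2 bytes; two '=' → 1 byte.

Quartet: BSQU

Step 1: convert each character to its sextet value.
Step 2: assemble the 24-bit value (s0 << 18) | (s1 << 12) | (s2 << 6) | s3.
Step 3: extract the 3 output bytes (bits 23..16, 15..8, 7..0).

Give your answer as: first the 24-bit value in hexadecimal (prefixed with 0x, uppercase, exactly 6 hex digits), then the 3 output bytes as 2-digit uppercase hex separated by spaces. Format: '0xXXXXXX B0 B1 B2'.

Answer: 0x052414 05 24 14

Derivation:
Sextets: B=1, S=18, Q=16, U=20
24-bit: (1<<18) | (18<<12) | (16<<6) | 20
      = 0x040000 | 0x012000 | 0x000400 | 0x000014
      = 0x052414
Bytes: (v>>16)&0xFF=05, (v>>8)&0xFF=24, v&0xFF=14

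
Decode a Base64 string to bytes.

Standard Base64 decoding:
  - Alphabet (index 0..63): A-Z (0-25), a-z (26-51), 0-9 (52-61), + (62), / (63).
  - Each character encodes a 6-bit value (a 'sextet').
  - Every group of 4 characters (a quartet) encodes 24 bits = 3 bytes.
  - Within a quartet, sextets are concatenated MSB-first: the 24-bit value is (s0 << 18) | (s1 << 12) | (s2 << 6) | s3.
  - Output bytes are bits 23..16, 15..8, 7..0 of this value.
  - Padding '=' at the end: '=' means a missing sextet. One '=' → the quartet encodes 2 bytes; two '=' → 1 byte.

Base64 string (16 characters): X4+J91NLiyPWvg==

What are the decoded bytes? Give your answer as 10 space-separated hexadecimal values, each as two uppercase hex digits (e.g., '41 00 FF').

Answer: 5F 8F 89 F7 53 4B 8B 23 D6 BE

Derivation:
After char 0 ('X'=23): chars_in_quartet=1 acc=0x17 bytes_emitted=0
After char 1 ('4'=56): chars_in_quartet=2 acc=0x5F8 bytes_emitted=0
After char 2 ('+'=62): chars_in_quartet=3 acc=0x17E3E bytes_emitted=0
After char 3 ('J'=9): chars_in_quartet=4 acc=0x5F8F89 -> emit 5F 8F 89, reset; bytes_emitted=3
After char 4 ('9'=61): chars_in_quartet=1 acc=0x3D bytes_emitted=3
After char 5 ('1'=53): chars_in_quartet=2 acc=0xF75 bytes_emitted=3
After char 6 ('N'=13): chars_in_quartet=3 acc=0x3DD4D bytes_emitted=3
After char 7 ('L'=11): chars_in_quartet=4 acc=0xF7534B -> emit F7 53 4B, reset; bytes_emitted=6
After char 8 ('i'=34): chars_in_quartet=1 acc=0x22 bytes_emitted=6
After char 9 ('y'=50): chars_in_quartet=2 acc=0x8B2 bytes_emitted=6
After char 10 ('P'=15): chars_in_quartet=3 acc=0x22C8F bytes_emitted=6
After char 11 ('W'=22): chars_in_quartet=4 acc=0x8B23D6 -> emit 8B 23 D6, reset; bytes_emitted=9
After char 12 ('v'=47): chars_in_quartet=1 acc=0x2F bytes_emitted=9
After char 13 ('g'=32): chars_in_quartet=2 acc=0xBE0 bytes_emitted=9
Padding '==': partial quartet acc=0xBE0 -> emit BE; bytes_emitted=10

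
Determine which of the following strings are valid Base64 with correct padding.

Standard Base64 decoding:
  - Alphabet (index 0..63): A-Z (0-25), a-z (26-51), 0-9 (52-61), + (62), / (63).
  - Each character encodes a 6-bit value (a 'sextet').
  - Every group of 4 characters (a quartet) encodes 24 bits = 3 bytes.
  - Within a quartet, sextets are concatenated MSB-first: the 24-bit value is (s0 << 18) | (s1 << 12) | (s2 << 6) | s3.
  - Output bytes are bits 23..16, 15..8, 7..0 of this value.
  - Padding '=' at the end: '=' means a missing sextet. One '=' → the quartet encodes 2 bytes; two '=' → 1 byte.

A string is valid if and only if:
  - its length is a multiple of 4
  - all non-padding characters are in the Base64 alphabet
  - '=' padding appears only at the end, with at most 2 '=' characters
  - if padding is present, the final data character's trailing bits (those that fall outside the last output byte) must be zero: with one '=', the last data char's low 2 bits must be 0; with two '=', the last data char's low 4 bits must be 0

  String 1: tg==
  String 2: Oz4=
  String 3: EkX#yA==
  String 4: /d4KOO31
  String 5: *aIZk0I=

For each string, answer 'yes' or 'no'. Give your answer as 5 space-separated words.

Answer: yes yes no yes no

Derivation:
String 1: 'tg==' → valid
String 2: 'Oz4=' → valid
String 3: 'EkX#yA==' → invalid (bad char(s): ['#'])
String 4: '/d4KOO31' → valid
String 5: '*aIZk0I=' → invalid (bad char(s): ['*'])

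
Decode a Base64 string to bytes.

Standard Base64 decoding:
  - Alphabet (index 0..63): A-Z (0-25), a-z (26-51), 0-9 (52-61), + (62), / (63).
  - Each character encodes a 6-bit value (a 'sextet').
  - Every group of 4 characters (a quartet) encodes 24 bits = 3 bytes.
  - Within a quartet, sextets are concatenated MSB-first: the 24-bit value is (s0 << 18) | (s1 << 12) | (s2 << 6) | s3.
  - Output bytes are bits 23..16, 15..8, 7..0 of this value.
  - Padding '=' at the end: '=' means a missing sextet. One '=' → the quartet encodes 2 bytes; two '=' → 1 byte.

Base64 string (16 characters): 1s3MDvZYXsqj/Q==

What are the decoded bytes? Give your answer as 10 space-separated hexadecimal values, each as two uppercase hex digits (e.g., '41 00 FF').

Answer: D6 CD CC 0E F6 58 5E CA A3 FD

Derivation:
After char 0 ('1'=53): chars_in_quartet=1 acc=0x35 bytes_emitted=0
After char 1 ('s'=44): chars_in_quartet=2 acc=0xD6C bytes_emitted=0
After char 2 ('3'=55): chars_in_quartet=3 acc=0x35B37 bytes_emitted=0
After char 3 ('M'=12): chars_in_quartet=4 acc=0xD6CDCC -> emit D6 CD CC, reset; bytes_emitted=3
After char 4 ('D'=3): chars_in_quartet=1 acc=0x3 bytes_emitted=3
After char 5 ('v'=47): chars_in_quartet=2 acc=0xEF bytes_emitted=3
After char 6 ('Z'=25): chars_in_quartet=3 acc=0x3BD9 bytes_emitted=3
After char 7 ('Y'=24): chars_in_quartet=4 acc=0xEF658 -> emit 0E F6 58, reset; bytes_emitted=6
After char 8 ('X'=23): chars_in_quartet=1 acc=0x17 bytes_emitted=6
After char 9 ('s'=44): chars_in_quartet=2 acc=0x5EC bytes_emitted=6
After char 10 ('q'=42): chars_in_quartet=3 acc=0x17B2A bytes_emitted=6
After char 11 ('j'=35): chars_in_quartet=4 acc=0x5ECAA3 -> emit 5E CA A3, reset; bytes_emitted=9
After char 12 ('/'=63): chars_in_quartet=1 acc=0x3F bytes_emitted=9
After char 13 ('Q'=16): chars_in_quartet=2 acc=0xFD0 bytes_emitted=9
Padding '==': partial quartet acc=0xFD0 -> emit FD; bytes_emitted=10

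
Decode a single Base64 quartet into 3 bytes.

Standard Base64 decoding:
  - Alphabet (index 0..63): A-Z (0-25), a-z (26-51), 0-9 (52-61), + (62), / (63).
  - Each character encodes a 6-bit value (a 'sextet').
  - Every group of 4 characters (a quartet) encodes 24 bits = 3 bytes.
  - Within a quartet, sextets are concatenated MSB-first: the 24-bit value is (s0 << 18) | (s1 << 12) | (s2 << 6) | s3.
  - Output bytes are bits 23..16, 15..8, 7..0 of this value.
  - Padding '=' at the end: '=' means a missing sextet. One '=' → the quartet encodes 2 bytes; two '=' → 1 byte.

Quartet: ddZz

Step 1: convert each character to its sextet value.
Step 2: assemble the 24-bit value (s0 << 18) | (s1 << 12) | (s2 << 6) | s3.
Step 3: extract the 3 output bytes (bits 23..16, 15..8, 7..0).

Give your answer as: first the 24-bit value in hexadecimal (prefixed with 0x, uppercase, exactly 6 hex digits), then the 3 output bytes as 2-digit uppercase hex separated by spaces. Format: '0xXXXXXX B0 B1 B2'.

Sextets: d=29, d=29, Z=25, z=51
24-bit: (29<<18) | (29<<12) | (25<<6) | 51
      = 0x740000 | 0x01D000 | 0x000640 | 0x000033
      = 0x75D673
Bytes: (v>>16)&0xFF=75, (v>>8)&0xFF=D6, v&0xFF=73

Answer: 0x75D673 75 D6 73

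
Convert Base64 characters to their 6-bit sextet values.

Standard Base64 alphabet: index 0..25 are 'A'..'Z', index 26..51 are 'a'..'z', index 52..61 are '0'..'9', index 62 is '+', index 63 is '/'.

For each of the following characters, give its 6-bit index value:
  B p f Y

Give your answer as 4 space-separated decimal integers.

Answer: 1 41 31 24

Derivation:
'B': A..Z range, ord('B') − ord('A') = 1
'p': a..z range, 26 + ord('p') − ord('a') = 41
'f': a..z range, 26 + ord('f') − ord('a') = 31
'Y': A..Z range, ord('Y') − ord('A') = 24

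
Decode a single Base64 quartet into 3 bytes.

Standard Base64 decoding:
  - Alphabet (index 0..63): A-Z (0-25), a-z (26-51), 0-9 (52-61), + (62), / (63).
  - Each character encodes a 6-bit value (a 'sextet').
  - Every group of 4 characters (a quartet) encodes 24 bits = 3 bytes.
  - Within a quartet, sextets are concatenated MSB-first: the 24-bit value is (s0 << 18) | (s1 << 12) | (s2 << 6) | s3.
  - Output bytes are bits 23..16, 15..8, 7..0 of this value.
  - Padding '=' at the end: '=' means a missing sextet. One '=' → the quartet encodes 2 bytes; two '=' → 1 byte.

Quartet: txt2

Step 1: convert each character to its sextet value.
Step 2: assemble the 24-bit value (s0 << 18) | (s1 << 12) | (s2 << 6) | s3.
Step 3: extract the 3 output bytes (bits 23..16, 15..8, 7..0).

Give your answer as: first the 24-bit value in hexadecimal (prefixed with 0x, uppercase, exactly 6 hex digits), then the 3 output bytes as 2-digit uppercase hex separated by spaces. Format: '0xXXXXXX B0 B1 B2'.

Sextets: t=45, x=49, t=45, 2=54
24-bit: (45<<18) | (49<<12) | (45<<6) | 54
      = 0xB40000 | 0x031000 | 0x000B40 | 0x000036
      = 0xB71B76
Bytes: (v>>16)&0xFF=B7, (v>>8)&0xFF=1B, v&0xFF=76

Answer: 0xB71B76 B7 1B 76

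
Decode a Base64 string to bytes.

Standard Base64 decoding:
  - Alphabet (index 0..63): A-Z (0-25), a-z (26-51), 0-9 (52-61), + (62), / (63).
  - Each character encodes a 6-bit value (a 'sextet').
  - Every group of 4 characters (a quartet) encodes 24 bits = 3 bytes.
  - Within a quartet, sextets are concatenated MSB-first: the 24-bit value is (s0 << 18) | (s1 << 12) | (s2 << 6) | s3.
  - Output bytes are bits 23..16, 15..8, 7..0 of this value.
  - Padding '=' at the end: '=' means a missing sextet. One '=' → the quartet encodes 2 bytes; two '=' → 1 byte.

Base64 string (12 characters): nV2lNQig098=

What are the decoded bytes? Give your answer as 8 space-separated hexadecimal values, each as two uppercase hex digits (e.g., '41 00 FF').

Answer: 9D 5D A5 35 08 A0 D3 DF

Derivation:
After char 0 ('n'=39): chars_in_quartet=1 acc=0x27 bytes_emitted=0
After char 1 ('V'=21): chars_in_quartet=2 acc=0x9D5 bytes_emitted=0
After char 2 ('2'=54): chars_in_quartet=3 acc=0x27576 bytes_emitted=0
After char 3 ('l'=37): chars_in_quartet=4 acc=0x9D5DA5 -> emit 9D 5D A5, reset; bytes_emitted=3
After char 4 ('N'=13): chars_in_quartet=1 acc=0xD bytes_emitted=3
After char 5 ('Q'=16): chars_in_quartet=2 acc=0x350 bytes_emitted=3
After char 6 ('i'=34): chars_in_quartet=3 acc=0xD422 bytes_emitted=3
After char 7 ('g'=32): chars_in_quartet=4 acc=0x3508A0 -> emit 35 08 A0, reset; bytes_emitted=6
After char 8 ('0'=52): chars_in_quartet=1 acc=0x34 bytes_emitted=6
After char 9 ('9'=61): chars_in_quartet=2 acc=0xD3D bytes_emitted=6
After char 10 ('8'=60): chars_in_quartet=3 acc=0x34F7C bytes_emitted=6
Padding '=': partial quartet acc=0x34F7C -> emit D3 DF; bytes_emitted=8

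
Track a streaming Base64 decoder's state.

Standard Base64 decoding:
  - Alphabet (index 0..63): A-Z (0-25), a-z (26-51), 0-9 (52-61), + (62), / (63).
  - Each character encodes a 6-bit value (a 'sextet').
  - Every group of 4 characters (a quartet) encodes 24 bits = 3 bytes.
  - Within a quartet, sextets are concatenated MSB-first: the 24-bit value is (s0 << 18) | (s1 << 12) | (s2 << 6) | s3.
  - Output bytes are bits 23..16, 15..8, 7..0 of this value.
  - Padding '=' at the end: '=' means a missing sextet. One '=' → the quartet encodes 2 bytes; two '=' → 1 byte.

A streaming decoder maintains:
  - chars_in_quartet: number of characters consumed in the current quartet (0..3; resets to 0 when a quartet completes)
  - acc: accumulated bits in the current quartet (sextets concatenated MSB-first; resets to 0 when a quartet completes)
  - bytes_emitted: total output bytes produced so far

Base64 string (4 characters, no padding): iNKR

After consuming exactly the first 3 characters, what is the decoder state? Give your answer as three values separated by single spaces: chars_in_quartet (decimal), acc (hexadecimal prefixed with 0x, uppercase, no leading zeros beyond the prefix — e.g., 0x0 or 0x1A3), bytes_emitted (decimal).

After char 0 ('i'=34): chars_in_quartet=1 acc=0x22 bytes_emitted=0
After char 1 ('N'=13): chars_in_quartet=2 acc=0x88D bytes_emitted=0
After char 2 ('K'=10): chars_in_quartet=3 acc=0x2234A bytes_emitted=0

Answer: 3 0x2234A 0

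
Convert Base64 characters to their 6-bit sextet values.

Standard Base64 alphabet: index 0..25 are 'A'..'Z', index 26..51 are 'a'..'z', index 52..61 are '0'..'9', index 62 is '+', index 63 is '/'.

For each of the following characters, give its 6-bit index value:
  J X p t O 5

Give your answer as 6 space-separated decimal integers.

'J': A..Z range, ord('J') − ord('A') = 9
'X': A..Z range, ord('X') − ord('A') = 23
'p': a..z range, 26 + ord('p') − ord('a') = 41
't': a..z range, 26 + ord('t') − ord('a') = 45
'O': A..Z range, ord('O') − ord('A') = 14
'5': 0..9 range, 52 + ord('5') − ord('0') = 57

Answer: 9 23 41 45 14 57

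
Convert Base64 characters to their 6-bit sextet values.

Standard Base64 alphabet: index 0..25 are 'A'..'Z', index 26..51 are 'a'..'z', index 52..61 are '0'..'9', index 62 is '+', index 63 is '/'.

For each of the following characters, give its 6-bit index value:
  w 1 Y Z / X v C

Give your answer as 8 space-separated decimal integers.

'w': a..z range, 26 + ord('w') − ord('a') = 48
'1': 0..9 range, 52 + ord('1') − ord('0') = 53
'Y': A..Z range, ord('Y') − ord('A') = 24
'Z': A..Z range, ord('Z') − ord('A') = 25
'/': index 63
'X': A..Z range, ord('X') − ord('A') = 23
'v': a..z range, 26 + ord('v') − ord('a') = 47
'C': A..Z range, ord('C') − ord('A') = 2

Answer: 48 53 24 25 63 23 47 2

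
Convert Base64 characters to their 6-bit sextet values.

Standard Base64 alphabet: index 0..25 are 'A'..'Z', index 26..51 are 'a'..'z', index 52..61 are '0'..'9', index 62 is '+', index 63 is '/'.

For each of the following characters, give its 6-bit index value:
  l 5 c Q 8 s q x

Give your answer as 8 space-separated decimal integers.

'l': a..z range, 26 + ord('l') − ord('a') = 37
'5': 0..9 range, 52 + ord('5') − ord('0') = 57
'c': a..z range, 26 + ord('c') − ord('a') = 28
'Q': A..Z range, ord('Q') − ord('A') = 16
'8': 0..9 range, 52 + ord('8') − ord('0') = 60
's': a..z range, 26 + ord('s') − ord('a') = 44
'q': a..z range, 26 + ord('q') − ord('a') = 42
'x': a..z range, 26 + ord('x') − ord('a') = 49

Answer: 37 57 28 16 60 44 42 49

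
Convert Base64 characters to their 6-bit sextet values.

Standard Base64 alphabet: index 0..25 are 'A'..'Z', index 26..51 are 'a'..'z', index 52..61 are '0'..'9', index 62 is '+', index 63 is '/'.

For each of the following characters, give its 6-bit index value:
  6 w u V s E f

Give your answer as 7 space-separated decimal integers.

'6': 0..9 range, 52 + ord('6') − ord('0') = 58
'w': a..z range, 26 + ord('w') − ord('a') = 48
'u': a..z range, 26 + ord('u') − ord('a') = 46
'V': A..Z range, ord('V') − ord('A') = 21
's': a..z range, 26 + ord('s') − ord('a') = 44
'E': A..Z range, ord('E') − ord('A') = 4
'f': a..z range, 26 + ord('f') − ord('a') = 31

Answer: 58 48 46 21 44 4 31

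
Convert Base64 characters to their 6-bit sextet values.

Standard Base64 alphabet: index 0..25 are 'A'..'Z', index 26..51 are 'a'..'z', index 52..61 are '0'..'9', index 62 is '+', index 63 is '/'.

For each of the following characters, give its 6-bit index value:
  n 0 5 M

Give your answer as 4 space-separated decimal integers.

'n': a..z range, 26 + ord('n') − ord('a') = 39
'0': 0..9 range, 52 + ord('0') − ord('0') = 52
'5': 0..9 range, 52 + ord('5') − ord('0') = 57
'M': A..Z range, ord('M') − ord('A') = 12

Answer: 39 52 57 12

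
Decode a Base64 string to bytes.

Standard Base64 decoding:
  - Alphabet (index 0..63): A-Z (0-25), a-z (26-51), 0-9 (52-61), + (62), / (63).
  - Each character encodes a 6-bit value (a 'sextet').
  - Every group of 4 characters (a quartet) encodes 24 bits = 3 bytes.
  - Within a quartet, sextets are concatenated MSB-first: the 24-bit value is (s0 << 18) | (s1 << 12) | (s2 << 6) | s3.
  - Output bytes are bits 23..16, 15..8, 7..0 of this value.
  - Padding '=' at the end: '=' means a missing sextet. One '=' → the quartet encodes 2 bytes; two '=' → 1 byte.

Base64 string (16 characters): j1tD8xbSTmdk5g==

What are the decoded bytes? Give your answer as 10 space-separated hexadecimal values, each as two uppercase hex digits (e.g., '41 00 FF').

Answer: 8F 5B 43 F3 16 D2 4E 67 64 E6

Derivation:
After char 0 ('j'=35): chars_in_quartet=1 acc=0x23 bytes_emitted=0
After char 1 ('1'=53): chars_in_quartet=2 acc=0x8F5 bytes_emitted=0
After char 2 ('t'=45): chars_in_quartet=3 acc=0x23D6D bytes_emitted=0
After char 3 ('D'=3): chars_in_quartet=4 acc=0x8F5B43 -> emit 8F 5B 43, reset; bytes_emitted=3
After char 4 ('8'=60): chars_in_quartet=1 acc=0x3C bytes_emitted=3
After char 5 ('x'=49): chars_in_quartet=2 acc=0xF31 bytes_emitted=3
After char 6 ('b'=27): chars_in_quartet=3 acc=0x3CC5B bytes_emitted=3
After char 7 ('S'=18): chars_in_quartet=4 acc=0xF316D2 -> emit F3 16 D2, reset; bytes_emitted=6
After char 8 ('T'=19): chars_in_quartet=1 acc=0x13 bytes_emitted=6
After char 9 ('m'=38): chars_in_quartet=2 acc=0x4E6 bytes_emitted=6
After char 10 ('d'=29): chars_in_quartet=3 acc=0x1399D bytes_emitted=6
After char 11 ('k'=36): chars_in_quartet=4 acc=0x4E6764 -> emit 4E 67 64, reset; bytes_emitted=9
After char 12 ('5'=57): chars_in_quartet=1 acc=0x39 bytes_emitted=9
After char 13 ('g'=32): chars_in_quartet=2 acc=0xE60 bytes_emitted=9
Padding '==': partial quartet acc=0xE60 -> emit E6; bytes_emitted=10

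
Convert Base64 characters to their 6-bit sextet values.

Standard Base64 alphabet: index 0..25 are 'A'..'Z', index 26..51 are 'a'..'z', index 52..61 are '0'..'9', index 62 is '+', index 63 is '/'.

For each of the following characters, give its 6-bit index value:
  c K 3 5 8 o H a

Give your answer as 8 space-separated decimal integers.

Answer: 28 10 55 57 60 40 7 26

Derivation:
'c': a..z range, 26 + ord('c') − ord('a') = 28
'K': A..Z range, ord('K') − ord('A') = 10
'3': 0..9 range, 52 + ord('3') − ord('0') = 55
'5': 0..9 range, 52 + ord('5') − ord('0') = 57
'8': 0..9 range, 52 + ord('8') − ord('0') = 60
'o': a..z range, 26 + ord('o') − ord('a') = 40
'H': A..Z range, ord('H') − ord('A') = 7
'a': a..z range, 26 + ord('a') − ord('a') = 26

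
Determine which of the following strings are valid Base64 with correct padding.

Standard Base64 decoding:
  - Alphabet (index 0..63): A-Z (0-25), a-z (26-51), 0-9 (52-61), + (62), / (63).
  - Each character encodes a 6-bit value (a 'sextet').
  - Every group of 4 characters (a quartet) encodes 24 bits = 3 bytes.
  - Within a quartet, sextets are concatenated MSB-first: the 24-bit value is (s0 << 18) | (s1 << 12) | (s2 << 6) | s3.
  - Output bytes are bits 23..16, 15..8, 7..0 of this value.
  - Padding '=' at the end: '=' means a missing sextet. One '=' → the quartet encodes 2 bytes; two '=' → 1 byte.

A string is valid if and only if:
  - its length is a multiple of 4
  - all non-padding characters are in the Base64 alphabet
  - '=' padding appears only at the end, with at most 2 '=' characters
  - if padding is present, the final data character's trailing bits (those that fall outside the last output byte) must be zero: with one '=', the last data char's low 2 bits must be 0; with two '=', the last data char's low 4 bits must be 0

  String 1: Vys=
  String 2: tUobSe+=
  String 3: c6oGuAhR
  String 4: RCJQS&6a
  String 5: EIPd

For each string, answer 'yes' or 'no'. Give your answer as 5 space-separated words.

Answer: yes no yes no yes

Derivation:
String 1: 'Vys=' → valid
String 2: 'tUobSe+=' → invalid (bad trailing bits)
String 3: 'c6oGuAhR' → valid
String 4: 'RCJQS&6a' → invalid (bad char(s): ['&'])
String 5: 'EIPd' → valid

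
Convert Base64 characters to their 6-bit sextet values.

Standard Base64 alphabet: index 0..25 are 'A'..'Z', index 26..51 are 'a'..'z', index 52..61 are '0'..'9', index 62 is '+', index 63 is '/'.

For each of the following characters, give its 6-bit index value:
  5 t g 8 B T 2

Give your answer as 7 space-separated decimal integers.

Answer: 57 45 32 60 1 19 54

Derivation:
'5': 0..9 range, 52 + ord('5') − ord('0') = 57
't': a..z range, 26 + ord('t') − ord('a') = 45
'g': a..z range, 26 + ord('g') − ord('a') = 32
'8': 0..9 range, 52 + ord('8') − ord('0') = 60
'B': A..Z range, ord('B') − ord('A') = 1
'T': A..Z range, ord('T') − ord('A') = 19
'2': 0..9 range, 52 + ord('2') − ord('0') = 54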